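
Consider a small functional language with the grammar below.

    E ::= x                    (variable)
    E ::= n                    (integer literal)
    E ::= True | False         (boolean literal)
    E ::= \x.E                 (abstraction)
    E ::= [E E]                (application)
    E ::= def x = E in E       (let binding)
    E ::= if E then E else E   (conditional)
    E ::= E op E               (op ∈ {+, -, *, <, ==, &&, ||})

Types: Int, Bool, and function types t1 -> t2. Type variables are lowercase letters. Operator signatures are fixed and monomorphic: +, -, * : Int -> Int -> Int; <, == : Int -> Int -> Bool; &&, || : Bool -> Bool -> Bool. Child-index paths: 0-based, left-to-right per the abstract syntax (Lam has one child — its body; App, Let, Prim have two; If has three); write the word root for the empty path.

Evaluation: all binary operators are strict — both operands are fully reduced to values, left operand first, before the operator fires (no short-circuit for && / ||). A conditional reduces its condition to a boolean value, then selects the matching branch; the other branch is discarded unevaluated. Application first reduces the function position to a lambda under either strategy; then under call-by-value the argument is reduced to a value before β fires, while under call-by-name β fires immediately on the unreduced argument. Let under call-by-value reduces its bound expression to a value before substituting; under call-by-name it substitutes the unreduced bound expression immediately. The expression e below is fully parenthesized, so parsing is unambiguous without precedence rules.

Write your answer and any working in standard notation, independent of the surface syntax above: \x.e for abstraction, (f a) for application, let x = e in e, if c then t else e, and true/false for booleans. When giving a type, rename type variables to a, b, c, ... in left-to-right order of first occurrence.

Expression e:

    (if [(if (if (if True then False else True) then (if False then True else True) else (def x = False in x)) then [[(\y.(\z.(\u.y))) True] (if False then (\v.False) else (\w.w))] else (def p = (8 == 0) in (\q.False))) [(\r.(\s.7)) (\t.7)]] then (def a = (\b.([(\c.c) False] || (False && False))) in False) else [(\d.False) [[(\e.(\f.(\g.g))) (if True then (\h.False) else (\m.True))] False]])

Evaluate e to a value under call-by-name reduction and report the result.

Answer: false

Derivation:
step 0: (if ((if (if (if true then false else true) then (if false then true else true) else (let x = false in x)) then (((\y.(\z.(\u.y))) true) (if false then (\v.false) else (\w.w))) else (let p = (8 == 0) in (\q.false))) ((\r.(\s.7)) (\t.7))) then (let a = (\b.(((\c.c) false) || (false && false))) in false) else ((\d.false) (((\e.(\f.(\g.g))) (if true then (\h.false) else (\m.true))) false)))
step 1: [if@0.0.0.0] (if ((if (if false then (if false then true else true) else (let x = false in x)) then (((\y.(\z.(\u.y))) true) (if false then (\v.false) else (\w.w))) else (let p = (8 == 0) in (\q.false))) ((\r.(\s.7)) (\t.7))) then (let a = (\b.(((\c.c) false) || (false && false))) in false) else ((\d.false) (((\e.(\f.(\g.g))) (if true then (\h.false) else (\m.true))) false)))
step 2: [if@0.0.0] (if ((if (let x = false in x) then (((\y.(\z.(\u.y))) true) (if false then (\v.false) else (\w.w))) else (let p = (8 == 0) in (\q.false))) ((\r.(\s.7)) (\t.7))) then (let a = (\b.(((\c.c) false) || (false && false))) in false) else ((\d.false) (((\e.(\f.(\g.g))) (if true then (\h.false) else (\m.true))) false)))
step 3: [let@0.0.0] (if ((if false then (((\y.(\z.(\u.y))) true) (if false then (\v.false) else (\w.w))) else (let p = (8 == 0) in (\q.false))) ((\r.(\s.7)) (\t.7))) then (let a = (\b.(((\c.c) false) || (false && false))) in false) else ((\d.false) (((\e.(\f.(\g.g))) (if true then (\h.false) else (\m.true))) false)))
step 4: [if@0.0] (if ((let p = (8 == 0) in (\q.false)) ((\r.(\s.7)) (\t.7))) then (let a = (\b.(((\c.c) false) || (false && false))) in false) else ((\d.false) (((\e.(\f.(\g.g))) (if true then (\h.false) else (\m.true))) false)))
step 5: [let@0.0] (if ((\q.false) ((\r.(\s.7)) (\t.7))) then (let a = (\b.(((\c.c) false) || (false && false))) in false) else ((\d.false) (((\e.(\f.(\g.g))) (if true then (\h.false) else (\m.true))) false)))
step 6: [beta@0] (if false then (let a = (\b.(((\c.c) false) || (false && false))) in false) else ((\d.false) (((\e.(\f.(\g.g))) (if true then (\h.false) else (\m.true))) false)))
step 7: [if@root] ((\d.false) (((\e.(\f.(\g.g))) (if true then (\h.false) else (\m.true))) false))
step 8: [beta@root] false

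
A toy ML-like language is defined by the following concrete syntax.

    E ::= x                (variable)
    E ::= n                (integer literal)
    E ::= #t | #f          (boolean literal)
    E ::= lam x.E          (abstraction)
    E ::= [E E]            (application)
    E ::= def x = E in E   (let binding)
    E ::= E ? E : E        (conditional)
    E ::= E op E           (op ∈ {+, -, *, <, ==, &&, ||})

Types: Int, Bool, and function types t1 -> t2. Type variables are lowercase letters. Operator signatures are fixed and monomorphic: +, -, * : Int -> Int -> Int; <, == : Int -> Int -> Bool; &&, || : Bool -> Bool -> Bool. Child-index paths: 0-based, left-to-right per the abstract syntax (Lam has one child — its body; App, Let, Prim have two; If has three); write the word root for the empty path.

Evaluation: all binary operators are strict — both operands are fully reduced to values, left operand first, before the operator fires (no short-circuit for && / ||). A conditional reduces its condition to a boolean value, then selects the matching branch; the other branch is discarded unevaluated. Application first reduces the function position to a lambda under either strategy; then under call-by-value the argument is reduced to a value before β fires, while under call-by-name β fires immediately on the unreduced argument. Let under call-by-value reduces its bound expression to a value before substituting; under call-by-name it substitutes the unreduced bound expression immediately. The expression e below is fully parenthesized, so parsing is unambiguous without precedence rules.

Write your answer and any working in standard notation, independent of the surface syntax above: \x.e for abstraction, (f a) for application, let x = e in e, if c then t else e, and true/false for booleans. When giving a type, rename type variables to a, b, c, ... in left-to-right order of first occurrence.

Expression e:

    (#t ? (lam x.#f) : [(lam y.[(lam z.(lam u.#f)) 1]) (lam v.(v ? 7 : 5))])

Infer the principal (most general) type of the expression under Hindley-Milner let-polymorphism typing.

Derivation:
  unify Bool ~ Bool
\x._ : a -> Bool
\u._ : d -> Bool
\z._ : c -> d -> Bool
  unify c -> d -> Bool ~ Int -> e
  unify c ~ Int
  unify d -> Bool ~ e
_ _ : d -> Bool
\y._ : b -> d -> Bool
v : f
  unify f ~ Bool
  unify Int ~ Int
\v._ : Bool -> Int
  unify b -> d -> Bool ~ (Bool -> Int) -> g
  unify b ~ Bool -> Int
  unify d -> Bool ~ g
_ _ : d -> Bool
  unify a -> Bool ~ d -> Bool
  unify a ~ d
  unify Bool ~ Bool

Answer: a -> Bool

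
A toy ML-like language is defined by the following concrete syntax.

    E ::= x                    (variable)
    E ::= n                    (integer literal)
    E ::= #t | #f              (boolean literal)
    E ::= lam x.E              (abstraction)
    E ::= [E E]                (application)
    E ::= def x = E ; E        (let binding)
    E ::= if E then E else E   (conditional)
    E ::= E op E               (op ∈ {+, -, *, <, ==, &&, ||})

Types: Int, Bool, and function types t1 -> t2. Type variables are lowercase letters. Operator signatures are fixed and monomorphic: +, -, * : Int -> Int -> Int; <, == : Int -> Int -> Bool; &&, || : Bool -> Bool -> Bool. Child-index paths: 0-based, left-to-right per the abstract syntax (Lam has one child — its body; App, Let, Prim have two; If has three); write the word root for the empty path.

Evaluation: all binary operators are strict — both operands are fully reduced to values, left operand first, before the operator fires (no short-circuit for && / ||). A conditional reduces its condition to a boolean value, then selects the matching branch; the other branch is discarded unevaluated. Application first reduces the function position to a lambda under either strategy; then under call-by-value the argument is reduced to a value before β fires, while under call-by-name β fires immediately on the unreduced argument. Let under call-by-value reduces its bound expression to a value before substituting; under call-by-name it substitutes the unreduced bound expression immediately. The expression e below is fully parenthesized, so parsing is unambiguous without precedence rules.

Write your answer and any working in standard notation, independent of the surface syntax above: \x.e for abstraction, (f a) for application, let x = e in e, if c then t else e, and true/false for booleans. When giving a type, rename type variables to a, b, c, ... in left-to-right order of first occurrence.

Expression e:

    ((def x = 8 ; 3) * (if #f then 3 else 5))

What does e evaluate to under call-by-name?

Answer: 15

Working:
step 0: ((let x = 8 in 3) * (if false then 3 else 5))
step 1: [let@0] (3 * (if false then 3 else 5))
step 2: [if@1] (3 * 5)
step 3: [delta@root] 15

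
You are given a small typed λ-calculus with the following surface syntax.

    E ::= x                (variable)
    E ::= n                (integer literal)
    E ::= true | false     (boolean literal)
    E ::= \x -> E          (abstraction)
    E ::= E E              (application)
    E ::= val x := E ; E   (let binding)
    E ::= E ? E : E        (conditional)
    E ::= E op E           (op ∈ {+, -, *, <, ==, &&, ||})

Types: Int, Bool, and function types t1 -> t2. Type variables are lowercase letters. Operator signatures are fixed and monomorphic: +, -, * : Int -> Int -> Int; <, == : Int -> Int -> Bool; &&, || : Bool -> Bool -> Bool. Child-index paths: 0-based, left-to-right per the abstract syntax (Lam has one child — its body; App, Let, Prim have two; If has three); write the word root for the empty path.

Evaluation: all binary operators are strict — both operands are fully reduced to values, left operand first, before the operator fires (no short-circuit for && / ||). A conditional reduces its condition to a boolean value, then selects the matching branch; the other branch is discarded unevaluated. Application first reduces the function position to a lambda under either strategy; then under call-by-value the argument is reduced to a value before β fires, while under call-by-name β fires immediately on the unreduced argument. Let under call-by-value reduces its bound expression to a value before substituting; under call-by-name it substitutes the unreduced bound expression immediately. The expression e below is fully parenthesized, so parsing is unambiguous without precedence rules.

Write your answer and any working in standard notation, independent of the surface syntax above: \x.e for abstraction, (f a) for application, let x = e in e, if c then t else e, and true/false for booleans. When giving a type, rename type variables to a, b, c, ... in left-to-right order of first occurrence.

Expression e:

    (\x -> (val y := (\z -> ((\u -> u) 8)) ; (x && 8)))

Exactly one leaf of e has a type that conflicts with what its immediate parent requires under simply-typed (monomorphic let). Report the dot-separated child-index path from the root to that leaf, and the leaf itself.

Answer: 0.1.1 : 8

Working:
u : c
\u._ : c -> c
  unify c -> c ~ Int -> d
  unify c ~ Int
  unify Int ~ d
_ _ : Int
\z._ : b -> Int
let y : b -> Int
x : a
  unify a ~ Bool
  unify Int ~ Bool
  FAIL: mismatch Int ~ Bool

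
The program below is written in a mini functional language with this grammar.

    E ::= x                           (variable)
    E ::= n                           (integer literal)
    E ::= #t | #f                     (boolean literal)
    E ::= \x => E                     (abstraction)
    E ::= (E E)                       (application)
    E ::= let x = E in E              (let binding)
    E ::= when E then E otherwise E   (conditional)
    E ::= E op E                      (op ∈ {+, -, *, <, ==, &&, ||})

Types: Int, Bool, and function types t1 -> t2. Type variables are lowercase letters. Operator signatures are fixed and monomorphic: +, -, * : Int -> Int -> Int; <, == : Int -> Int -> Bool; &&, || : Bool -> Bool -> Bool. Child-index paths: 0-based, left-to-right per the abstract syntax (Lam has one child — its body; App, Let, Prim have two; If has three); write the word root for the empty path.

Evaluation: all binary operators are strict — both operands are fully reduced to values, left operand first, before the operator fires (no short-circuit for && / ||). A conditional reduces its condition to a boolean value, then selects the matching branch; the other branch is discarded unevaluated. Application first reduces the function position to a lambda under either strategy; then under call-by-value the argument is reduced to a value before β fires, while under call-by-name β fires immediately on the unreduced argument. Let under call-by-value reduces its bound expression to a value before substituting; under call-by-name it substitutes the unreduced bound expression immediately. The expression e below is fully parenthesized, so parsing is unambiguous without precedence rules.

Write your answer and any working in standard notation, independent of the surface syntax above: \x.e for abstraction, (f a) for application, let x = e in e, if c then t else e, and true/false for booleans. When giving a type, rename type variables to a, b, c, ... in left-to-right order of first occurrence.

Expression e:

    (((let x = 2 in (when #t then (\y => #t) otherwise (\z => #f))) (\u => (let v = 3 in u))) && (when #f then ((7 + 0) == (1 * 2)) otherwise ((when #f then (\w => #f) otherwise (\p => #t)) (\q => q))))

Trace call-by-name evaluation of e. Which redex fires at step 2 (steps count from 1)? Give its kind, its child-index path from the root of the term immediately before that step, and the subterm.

Answer: if at 0.0 : (if true then (\y.true) else (\z.false))

Trace:
step 0: (((let x = 2 in (if true then (\y.true) else (\z.false))) (\u.(let v = 3 in u))) && (if false then ((7 + 0) == (1 * 2)) else ((if false then (\w.false) else (\p.true)) (\q.q))))
step 1: [let@0.0] (((if true then (\y.true) else (\z.false)) (\u.(let v = 3 in u))) && (if false then ((7 + 0) == (1 * 2)) else ((if false then (\w.false) else (\p.true)) (\q.q))))
step 2: [if@0.0] (((\y.true) (\u.(let v = 3 in u))) && (if false then ((7 + 0) == (1 * 2)) else ((if false then (\w.false) else (\p.true)) (\q.q))))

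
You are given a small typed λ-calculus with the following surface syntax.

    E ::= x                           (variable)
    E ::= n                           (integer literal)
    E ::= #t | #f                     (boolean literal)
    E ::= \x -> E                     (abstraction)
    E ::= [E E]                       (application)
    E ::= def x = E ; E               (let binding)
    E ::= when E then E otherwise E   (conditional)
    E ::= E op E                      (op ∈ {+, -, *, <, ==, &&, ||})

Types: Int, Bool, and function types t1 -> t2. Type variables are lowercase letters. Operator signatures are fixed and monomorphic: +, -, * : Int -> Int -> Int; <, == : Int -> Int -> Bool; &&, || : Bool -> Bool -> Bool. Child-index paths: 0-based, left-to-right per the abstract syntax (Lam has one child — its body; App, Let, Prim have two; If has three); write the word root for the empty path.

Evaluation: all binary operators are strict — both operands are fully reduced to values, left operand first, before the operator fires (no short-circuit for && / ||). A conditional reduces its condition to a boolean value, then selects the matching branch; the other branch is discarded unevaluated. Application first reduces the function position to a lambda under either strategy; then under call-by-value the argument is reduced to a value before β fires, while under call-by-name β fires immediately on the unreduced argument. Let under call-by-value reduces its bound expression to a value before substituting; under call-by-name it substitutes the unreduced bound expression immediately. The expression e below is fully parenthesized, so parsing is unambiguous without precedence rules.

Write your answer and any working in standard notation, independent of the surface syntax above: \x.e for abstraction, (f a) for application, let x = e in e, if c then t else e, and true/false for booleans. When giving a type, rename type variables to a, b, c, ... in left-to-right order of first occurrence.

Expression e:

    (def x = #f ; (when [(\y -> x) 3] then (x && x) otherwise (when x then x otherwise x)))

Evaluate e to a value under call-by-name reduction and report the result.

Trace:
step 0: (let x = false in (if ((\y.x) 3) then (x && x) else (if x then x else x)))
step 1: [let@root] (if ((\y.false) 3) then (false && false) else (if false then false else false))
step 2: [beta@0] (if false then (false && false) else (if false then false else false))
step 3: [if@root] (if false then false else false)
step 4: [if@root] false

Answer: false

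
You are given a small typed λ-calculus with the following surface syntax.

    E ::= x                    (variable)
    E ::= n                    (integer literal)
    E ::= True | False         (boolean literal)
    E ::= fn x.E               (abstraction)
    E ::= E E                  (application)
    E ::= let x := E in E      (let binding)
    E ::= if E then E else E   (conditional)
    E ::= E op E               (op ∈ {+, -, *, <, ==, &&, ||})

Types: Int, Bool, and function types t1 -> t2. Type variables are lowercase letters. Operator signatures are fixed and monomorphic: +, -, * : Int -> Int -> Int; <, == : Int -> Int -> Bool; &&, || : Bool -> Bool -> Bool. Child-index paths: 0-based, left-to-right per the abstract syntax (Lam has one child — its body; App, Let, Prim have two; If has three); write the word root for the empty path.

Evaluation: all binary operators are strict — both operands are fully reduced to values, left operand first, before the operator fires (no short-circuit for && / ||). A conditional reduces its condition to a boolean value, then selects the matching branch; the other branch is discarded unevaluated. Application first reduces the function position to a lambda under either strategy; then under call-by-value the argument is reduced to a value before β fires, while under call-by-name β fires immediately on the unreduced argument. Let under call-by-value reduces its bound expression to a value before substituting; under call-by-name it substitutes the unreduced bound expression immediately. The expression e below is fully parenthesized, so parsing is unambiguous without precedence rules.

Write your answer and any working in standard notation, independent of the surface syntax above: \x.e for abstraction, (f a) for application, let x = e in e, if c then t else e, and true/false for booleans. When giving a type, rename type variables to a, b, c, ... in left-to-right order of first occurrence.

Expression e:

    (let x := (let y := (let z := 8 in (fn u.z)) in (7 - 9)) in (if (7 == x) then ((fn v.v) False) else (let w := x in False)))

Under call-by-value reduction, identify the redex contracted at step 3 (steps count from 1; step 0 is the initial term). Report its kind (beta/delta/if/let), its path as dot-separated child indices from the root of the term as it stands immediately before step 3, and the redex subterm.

Answer: delta at 0 : (7 - 9)

Trace:
step 0: (let x = (let y = (let z = 8 in (\u.z)) in (7 - 9)) in (if (7 == x) then ((\v.v) false) else (let w = x in false)))
step 1: [let@0.0] (let x = (let y = (\u.8) in (7 - 9)) in (if (7 == x) then ((\v.v) false) else (let w = x in false)))
step 2: [let@0] (let x = (7 - 9) in (if (7 == x) then ((\v.v) false) else (let w = x in false)))
step 3: [delta@0] (let x = -2 in (if (7 == x) then ((\v.v) false) else (let w = x in false)))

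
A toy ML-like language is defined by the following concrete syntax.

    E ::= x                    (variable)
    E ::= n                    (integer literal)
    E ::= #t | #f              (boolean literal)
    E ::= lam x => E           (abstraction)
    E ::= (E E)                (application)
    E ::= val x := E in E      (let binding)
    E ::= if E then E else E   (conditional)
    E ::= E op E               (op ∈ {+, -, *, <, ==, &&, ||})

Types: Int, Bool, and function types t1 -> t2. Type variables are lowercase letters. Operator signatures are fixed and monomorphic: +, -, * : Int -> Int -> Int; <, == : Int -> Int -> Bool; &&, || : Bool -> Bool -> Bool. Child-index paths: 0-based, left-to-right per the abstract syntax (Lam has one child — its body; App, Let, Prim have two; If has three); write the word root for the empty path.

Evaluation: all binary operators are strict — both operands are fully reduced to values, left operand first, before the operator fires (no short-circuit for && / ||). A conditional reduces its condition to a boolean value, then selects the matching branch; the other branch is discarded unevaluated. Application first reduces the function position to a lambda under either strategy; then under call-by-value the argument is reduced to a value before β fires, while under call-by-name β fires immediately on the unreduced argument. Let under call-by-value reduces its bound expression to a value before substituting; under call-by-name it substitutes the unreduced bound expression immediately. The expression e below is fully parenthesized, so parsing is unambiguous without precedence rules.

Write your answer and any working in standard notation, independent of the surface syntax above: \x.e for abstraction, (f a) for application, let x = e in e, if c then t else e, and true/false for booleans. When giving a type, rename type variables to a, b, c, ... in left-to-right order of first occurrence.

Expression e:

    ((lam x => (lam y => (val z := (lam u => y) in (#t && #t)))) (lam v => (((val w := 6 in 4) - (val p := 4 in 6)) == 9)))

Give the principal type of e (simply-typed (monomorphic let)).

Trace:
y : b
\u._ : c -> b
let z : c -> b
  unify Bool ~ Bool
  unify Bool ~ Bool
\y._ : b -> Bool
\x._ : a -> b -> Bool
let w : Int
  unify Int ~ Int
let p : Int
  unify Int ~ Int
  unify Int ~ Int
  unify Int ~ Int
\v._ : d -> Bool
  unify a -> b -> Bool ~ (d -> Bool) -> e
  unify a ~ d -> Bool
  unify b -> Bool ~ e
_ _ : b -> Bool

Answer: a -> Bool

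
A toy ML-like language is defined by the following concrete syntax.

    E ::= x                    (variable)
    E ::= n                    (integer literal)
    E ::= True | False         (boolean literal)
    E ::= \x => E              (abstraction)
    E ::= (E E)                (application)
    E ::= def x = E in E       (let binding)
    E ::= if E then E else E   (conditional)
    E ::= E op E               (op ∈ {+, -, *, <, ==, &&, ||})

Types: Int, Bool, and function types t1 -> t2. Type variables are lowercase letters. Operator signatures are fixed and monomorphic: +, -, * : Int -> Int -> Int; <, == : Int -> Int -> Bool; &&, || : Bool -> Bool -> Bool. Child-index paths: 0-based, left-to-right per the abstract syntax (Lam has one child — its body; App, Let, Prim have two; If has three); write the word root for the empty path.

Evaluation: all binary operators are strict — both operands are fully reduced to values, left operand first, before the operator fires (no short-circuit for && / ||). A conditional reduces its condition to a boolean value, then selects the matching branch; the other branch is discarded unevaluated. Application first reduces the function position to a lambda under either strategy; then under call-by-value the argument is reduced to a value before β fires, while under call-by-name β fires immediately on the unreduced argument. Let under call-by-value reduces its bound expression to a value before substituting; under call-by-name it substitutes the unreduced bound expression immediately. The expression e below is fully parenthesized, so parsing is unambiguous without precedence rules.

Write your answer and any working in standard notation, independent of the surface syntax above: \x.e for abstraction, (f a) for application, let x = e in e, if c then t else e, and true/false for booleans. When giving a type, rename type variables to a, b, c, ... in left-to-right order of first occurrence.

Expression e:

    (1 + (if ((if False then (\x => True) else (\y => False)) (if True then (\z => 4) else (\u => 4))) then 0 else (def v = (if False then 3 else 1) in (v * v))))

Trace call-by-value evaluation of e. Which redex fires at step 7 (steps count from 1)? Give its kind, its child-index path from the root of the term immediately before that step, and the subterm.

Answer: delta at 1 : (1 * 1)

Working:
step 0: (1 + (if ((if false then (\x.true) else (\y.false)) (if true then (\z.4) else (\u.4))) then 0 else (let v = (if false then 3 else 1) in (v * v))))
step 1: [if@1.0.0] (1 + (if ((\y.false) (if true then (\z.4) else (\u.4))) then 0 else (let v = (if false then 3 else 1) in (v * v))))
step 2: [if@1.0.1] (1 + (if ((\y.false) (\z.4)) then 0 else (let v = (if false then 3 else 1) in (v * v))))
step 3: [beta@1.0] (1 + (if false then 0 else (let v = (if false then 3 else 1) in (v * v))))
step 4: [if@1] (1 + (let v = (if false then 3 else 1) in (v * v)))
step 5: [if@1.0] (1 + (let v = 1 in (v * v)))
step 6: [let@1] (1 + (1 * 1))
step 7: [delta@1] (1 + 1)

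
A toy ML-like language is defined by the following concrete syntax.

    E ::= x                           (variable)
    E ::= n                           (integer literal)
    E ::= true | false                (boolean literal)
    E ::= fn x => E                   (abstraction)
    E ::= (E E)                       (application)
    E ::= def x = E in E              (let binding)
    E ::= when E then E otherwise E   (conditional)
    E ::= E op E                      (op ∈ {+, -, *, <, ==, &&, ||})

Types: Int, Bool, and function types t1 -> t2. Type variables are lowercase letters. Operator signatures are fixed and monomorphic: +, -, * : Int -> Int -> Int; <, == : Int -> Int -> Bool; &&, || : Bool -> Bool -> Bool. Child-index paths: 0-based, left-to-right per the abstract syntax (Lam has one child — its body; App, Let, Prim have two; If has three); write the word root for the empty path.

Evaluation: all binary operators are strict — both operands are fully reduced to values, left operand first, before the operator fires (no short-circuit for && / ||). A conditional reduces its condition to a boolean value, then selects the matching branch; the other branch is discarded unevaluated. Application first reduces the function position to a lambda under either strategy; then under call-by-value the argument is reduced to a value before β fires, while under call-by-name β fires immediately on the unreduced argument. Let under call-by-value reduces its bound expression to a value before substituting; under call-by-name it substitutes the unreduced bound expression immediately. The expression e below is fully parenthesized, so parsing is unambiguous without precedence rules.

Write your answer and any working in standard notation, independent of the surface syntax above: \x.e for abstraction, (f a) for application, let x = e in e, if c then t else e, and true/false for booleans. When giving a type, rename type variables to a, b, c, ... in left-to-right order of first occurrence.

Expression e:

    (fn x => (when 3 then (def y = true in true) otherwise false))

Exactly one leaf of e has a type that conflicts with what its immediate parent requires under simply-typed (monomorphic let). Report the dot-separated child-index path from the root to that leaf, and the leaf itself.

Derivation:
  unify Int ~ Bool
  FAIL: mismatch Int ~ Bool

Answer: 0.0 : 3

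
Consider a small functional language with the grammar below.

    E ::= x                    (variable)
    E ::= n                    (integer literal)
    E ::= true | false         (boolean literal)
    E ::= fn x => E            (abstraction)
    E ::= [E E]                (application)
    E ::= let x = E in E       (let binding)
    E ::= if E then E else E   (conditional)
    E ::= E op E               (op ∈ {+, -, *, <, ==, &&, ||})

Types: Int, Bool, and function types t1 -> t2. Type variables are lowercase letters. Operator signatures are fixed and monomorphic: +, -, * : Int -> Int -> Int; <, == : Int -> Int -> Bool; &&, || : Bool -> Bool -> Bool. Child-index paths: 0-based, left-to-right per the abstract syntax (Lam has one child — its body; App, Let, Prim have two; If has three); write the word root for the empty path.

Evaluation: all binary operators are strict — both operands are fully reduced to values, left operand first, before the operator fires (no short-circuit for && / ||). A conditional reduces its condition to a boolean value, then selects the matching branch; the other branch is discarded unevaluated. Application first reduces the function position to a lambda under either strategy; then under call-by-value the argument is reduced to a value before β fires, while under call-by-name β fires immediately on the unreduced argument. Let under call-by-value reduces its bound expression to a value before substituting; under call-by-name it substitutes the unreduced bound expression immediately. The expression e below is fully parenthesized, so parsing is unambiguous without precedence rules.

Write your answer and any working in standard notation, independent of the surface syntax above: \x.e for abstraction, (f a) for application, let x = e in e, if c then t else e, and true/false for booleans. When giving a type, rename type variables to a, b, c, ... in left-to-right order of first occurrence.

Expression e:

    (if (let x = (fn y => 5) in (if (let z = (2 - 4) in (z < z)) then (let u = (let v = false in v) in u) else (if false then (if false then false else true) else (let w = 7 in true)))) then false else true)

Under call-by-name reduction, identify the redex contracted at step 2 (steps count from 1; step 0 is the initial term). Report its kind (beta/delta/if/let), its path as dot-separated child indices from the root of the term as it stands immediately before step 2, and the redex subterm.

Working:
step 0: (if (let x = (\y.5) in (if (let z = (2 - 4) in (z < z)) then (let u = (let v = false in v) in u) else (if false then (if false then false else true) else (let w = 7 in true)))) then false else true)
step 1: [let@0] (if (if (let z = (2 - 4) in (z < z)) then (let u = (let v = false in v) in u) else (if false then (if false then false else true) else (let w = 7 in true))) then false else true)
step 2: [let@0.0] (if (if ((2 - 4) < (2 - 4)) then (let u = (let v = false in v) in u) else (if false then (if false then false else true) else (let w = 7 in true))) then false else true)

Answer: let at 0.0 : (let z = (2 - 4) in (z < z))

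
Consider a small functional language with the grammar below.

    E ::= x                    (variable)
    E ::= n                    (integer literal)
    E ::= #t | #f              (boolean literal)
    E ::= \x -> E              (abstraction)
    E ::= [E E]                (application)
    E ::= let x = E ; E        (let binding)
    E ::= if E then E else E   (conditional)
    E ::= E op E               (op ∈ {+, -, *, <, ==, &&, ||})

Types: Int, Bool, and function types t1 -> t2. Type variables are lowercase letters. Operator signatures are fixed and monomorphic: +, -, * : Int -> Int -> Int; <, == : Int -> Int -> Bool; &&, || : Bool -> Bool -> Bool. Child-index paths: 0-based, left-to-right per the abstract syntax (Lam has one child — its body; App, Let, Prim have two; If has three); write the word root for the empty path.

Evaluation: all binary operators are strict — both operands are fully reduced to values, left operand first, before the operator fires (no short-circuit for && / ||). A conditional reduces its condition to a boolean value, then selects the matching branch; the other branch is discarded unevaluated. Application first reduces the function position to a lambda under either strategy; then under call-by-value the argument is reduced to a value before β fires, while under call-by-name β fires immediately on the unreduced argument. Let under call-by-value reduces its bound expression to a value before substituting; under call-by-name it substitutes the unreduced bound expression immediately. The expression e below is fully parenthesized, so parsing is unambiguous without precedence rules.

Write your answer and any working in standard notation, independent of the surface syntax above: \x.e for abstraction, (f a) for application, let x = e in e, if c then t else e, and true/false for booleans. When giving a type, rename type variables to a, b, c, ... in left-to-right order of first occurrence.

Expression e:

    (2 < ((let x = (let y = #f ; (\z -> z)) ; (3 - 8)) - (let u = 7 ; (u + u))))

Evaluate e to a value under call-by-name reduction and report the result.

Answer: false

Derivation:
step 0: (2 < ((let x = (let y = false in (\z.z)) in (3 - 8)) - (let u = 7 in (u + u))))
step 1: [let@1.0] (2 < ((3 - 8) - (let u = 7 in (u + u))))
step 2: [delta@1.0] (2 < (-5 - (let u = 7 in (u + u))))
step 3: [let@1.1] (2 < (-5 - (7 + 7)))
step 4: [delta@1.1] (2 < (-5 - 14))
step 5: [delta@1] (2 < -19)
step 6: [delta@root] false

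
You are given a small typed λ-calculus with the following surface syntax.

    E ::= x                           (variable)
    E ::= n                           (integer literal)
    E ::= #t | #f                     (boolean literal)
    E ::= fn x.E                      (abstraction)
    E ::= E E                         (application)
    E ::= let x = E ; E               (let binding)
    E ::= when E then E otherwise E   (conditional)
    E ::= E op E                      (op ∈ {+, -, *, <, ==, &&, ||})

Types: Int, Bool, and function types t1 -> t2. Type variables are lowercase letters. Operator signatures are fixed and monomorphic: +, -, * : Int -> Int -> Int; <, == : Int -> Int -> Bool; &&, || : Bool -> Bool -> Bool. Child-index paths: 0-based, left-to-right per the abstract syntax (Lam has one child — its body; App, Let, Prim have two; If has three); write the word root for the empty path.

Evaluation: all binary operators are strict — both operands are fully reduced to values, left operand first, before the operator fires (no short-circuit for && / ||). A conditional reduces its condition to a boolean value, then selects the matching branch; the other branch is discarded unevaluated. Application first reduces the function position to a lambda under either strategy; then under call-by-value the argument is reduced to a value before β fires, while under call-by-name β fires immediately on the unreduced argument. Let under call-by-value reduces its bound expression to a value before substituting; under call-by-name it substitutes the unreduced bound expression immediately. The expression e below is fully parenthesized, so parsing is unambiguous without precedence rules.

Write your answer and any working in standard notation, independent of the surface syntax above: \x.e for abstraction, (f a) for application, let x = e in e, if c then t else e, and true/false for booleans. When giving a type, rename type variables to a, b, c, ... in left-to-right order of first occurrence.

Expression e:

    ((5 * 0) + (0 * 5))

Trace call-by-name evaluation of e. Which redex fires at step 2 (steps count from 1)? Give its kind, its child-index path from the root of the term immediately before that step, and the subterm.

Answer: delta at 1 : (0 * 5)

Derivation:
step 0: ((5 * 0) + (0 * 5))
step 1: [delta@0] (0 + (0 * 5))
step 2: [delta@1] (0 + 0)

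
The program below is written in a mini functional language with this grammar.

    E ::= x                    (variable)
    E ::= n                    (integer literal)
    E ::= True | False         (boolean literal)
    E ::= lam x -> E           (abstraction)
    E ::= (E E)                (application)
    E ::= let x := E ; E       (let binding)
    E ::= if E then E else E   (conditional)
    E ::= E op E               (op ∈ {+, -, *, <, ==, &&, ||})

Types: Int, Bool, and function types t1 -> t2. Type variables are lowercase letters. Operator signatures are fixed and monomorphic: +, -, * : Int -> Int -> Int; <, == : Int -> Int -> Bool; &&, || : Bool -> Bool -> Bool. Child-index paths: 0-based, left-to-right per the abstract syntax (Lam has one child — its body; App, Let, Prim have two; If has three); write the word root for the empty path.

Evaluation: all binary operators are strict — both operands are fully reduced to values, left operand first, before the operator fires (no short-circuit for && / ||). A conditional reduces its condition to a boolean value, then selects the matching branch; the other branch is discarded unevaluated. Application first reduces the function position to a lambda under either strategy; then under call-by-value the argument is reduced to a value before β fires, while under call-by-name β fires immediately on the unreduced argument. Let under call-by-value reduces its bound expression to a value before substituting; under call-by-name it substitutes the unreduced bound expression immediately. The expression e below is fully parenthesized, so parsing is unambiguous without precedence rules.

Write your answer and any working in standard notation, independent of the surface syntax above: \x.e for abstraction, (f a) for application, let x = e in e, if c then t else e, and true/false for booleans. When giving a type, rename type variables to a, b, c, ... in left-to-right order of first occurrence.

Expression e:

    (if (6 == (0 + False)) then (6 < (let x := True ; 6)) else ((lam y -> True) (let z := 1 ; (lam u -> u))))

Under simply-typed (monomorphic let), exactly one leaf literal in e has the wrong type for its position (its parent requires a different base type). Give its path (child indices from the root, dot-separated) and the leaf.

Answer: 0.1.1 : false

Derivation:
  unify Int ~ Int
  unify Int ~ Int
  unify Bool ~ Int
  FAIL: mismatch Bool ~ Int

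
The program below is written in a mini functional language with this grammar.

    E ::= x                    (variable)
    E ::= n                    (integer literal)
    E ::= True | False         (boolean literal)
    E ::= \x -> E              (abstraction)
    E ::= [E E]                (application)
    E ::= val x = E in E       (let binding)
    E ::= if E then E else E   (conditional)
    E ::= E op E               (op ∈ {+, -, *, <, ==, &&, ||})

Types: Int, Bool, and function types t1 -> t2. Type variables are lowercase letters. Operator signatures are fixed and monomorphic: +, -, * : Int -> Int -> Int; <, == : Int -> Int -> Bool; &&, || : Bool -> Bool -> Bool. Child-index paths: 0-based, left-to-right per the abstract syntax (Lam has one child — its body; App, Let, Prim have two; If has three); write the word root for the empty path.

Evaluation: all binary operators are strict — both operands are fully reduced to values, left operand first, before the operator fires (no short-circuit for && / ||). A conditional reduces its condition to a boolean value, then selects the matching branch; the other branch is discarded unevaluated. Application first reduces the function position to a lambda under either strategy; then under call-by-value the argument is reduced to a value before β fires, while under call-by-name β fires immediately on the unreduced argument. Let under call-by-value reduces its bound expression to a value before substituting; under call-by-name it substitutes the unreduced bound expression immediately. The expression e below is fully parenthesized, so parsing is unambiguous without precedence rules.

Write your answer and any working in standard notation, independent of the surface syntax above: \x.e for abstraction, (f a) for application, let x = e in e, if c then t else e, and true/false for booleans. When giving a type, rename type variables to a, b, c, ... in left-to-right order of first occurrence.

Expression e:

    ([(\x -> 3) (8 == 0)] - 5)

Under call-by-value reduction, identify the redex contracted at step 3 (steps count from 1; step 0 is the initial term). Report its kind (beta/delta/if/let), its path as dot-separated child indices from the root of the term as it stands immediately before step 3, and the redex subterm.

Answer: delta at root : (3 - 5)

Working:
step 0: (((\x.3) (8 == 0)) - 5)
step 1: [delta@0.1] (((\x.3) false) - 5)
step 2: [beta@0] (3 - 5)
step 3: [delta@root] -2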